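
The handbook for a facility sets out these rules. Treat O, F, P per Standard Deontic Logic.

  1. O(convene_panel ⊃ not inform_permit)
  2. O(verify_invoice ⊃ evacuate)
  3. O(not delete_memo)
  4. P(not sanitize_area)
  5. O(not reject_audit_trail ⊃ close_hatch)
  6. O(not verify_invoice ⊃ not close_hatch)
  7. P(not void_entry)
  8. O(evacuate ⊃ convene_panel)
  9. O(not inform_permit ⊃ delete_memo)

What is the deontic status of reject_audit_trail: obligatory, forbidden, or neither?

Obligatory

Premise 3 states O(not delete_memo) outright.
Premise 9, O(not inform_permit ⊃ delete_memo), contraposes to O(not delete_memo ⊃ inform_permit); with O(not delete_memo) we get O(inform_permit).
The contrapositive of premise 1 (O(convene_panel ⊃ not inform_permit)) is O(inform_permit ⊃ not convene_panel), and O(inform_permit) is already established, so O(not convene_panel).
Premise 8, O(evacuate ⊃ convene_panel), contraposes to O(not convene_panel ⊃ not evacuate); with O(not convene_panel) we get O(not evacuate).
Premise 2, O(verify_invoice ⊃ evacuate), contraposes to O(not evacuate ⊃ not verify_invoice); with O(not evacuate) we get O(not verify_invoice).
Applying K to premise 6 (O(not verify_invoice ⊃ not close_hatch)) and O(not verify_invoice) yields O(not close_hatch).
The contrapositive of premise 5 (O(not reject_audit_trail ⊃ close_hatch)) is O(not close_hatch ⊃ reject_audit_trail), and O(not close_hatch) is already established, so O(reject_audit_trail).
Premises 4, 7 do not contribute to this derivation.
Hence reject_audit_trail is obligatory.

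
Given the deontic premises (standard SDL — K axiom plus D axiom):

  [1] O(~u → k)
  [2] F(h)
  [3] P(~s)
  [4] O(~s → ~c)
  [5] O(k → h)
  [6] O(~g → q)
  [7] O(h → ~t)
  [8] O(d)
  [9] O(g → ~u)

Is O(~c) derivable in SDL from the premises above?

Premise 4 is O(~s → ~c), but O(~s) is not derivable from the premises (the permission P(~s) asserts only ~O(s), not O(~s)), so it does not yield O(~c).
No other premise forces O(~c). An ideal world satisfying every premise can still have ~c false, so O(~c) is not derivable.

No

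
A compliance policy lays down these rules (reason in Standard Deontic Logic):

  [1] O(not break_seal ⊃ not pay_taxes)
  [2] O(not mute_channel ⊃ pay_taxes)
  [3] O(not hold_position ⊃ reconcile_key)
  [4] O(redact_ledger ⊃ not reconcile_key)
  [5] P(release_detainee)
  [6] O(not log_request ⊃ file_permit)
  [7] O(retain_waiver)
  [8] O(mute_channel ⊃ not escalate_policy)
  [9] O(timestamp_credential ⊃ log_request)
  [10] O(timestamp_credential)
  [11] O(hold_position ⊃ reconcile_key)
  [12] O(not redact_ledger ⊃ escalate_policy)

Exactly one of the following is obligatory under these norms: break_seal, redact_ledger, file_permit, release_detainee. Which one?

Premises 3 and 11 are O(not hold_position ⊃ reconcile_key) and O(hold_position ⊃ reconcile_key); every ideal world satisfies not hold_position or hold_position, so in either case reconcile_key holds — hence O(reconcile_key).
The contrapositive of premise 4 (O(redact_ledger ⊃ not reconcile_key)) is O(reconcile_key ⊃ not redact_ledger), and O(reconcile_key) is already established, so O(not redact_ledger).
With premise 12, O(not redact_ledger ⊃ escalate_policy), the K-axiom yields O(escalate_policy).
The contrapositive of premise 8 (O(mute_channel ⊃ not escalate_policy)) is O(escalate_policy ⊃ not mute_channel), and O(escalate_policy) is already established, so O(not mute_channel).
Applying K to premise 2 (O(not mute_channel ⊃ pay_taxes)) and O(not mute_channel) yields O(pay_taxes).
Premise 1 is O(not break_seal ⊃ not pay_taxes); contrapositively O(pay_taxes ⊃ break_seal). Since O(pay_taxes) holds, K gives O(break_seal).
So O(break_seal) holds — break_seal is obligatory. None of the other listed options is made obligatory by any chain of premises.

break_seal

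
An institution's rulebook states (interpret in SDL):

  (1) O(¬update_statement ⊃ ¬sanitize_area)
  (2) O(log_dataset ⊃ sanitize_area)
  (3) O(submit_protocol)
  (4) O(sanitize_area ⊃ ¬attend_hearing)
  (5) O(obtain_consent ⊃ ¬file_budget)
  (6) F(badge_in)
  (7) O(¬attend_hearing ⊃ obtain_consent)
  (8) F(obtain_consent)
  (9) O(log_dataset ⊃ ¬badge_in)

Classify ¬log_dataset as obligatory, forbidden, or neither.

F(obtain_consent) at premise 8 means O(¬obtain_consent).
Premise 7 is O(¬attend_hearing ⊃ obtain_consent); contrapositively O(¬obtain_consent ⊃ attend_hearing). Since O(¬obtain_consent) holds, K gives O(attend_hearing).
Premise 4, O(sanitize_area ⊃ ¬attend_hearing), contraposes to O(attend_hearing ⊃ ¬sanitize_area); with O(attend_hearing) we get O(¬sanitize_area).
The contrapositive of premise 2 (O(log_dataset ⊃ sanitize_area)) is O(¬sanitize_area ⊃ ¬log_dataset), and O(¬sanitize_area) is already established, so O(¬log_dataset).
Premises 1, 3, 5, 6, 9 do not contribute to this derivation.
Hence ¬log_dataset is obligatory.

Obligatory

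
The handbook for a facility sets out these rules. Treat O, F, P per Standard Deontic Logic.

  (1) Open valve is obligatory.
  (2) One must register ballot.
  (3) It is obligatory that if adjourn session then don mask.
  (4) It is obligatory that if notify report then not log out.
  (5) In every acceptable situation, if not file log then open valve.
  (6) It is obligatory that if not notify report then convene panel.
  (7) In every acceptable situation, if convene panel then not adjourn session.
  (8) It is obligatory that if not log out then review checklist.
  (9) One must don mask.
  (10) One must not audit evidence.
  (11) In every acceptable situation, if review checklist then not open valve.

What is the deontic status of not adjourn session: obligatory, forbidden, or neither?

Premise 1 states O(open_valve) outright.
Premise 11 is O(review_checklist → ¬open_valve); contrapositively O(open_valve → ¬review_checklist). Since O(open_valve) holds, K gives O(¬review_checklist).
Premise 8 is O(¬log_out → review_checklist); contrapositively O(¬review_checklist → log_out). Since O(¬review_checklist) holds, K gives O(log_out).
Premise 4, O(notify_report → ¬log_out), contraposes to O(log_out → ¬notify_report); with O(log_out) we get O(¬notify_report).
Applying K to premise 6 (O(¬notify_report → convene_panel)) and O(¬notify_report) yields O(convene_panel).
Applying K to premise 7 (O(convene_panel → ¬adjourn_session)) and O(convene_panel) yields O(¬adjourn_session).
Premises 2, 3, 5, 9, 10 do not contribute to this derivation.
Hence ¬adjourn_session is obligatory.

Obligatory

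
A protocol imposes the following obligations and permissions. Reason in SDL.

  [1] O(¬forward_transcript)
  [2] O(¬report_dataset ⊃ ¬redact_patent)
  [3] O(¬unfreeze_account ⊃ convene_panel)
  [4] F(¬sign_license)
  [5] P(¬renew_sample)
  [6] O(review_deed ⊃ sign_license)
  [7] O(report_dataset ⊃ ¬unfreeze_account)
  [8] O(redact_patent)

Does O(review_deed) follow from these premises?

No

Premise 6 is O(review_deed ⊃ sign_license); even if O(sign_license) held, inferring O(review_deed) would be affirming the consequent — invalid.
No other premise forces O(review_deed). An ideal world satisfying every premise can still have review_deed false, so O(review_deed) is not derivable.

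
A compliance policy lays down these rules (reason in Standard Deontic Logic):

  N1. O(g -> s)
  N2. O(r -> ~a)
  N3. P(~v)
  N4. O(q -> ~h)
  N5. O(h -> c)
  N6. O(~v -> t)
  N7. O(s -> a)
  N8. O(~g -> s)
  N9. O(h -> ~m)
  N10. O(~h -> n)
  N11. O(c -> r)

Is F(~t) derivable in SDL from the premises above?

No

Premise 6 is O(~v -> t), but O(~v) is not derivable from the premises (the permission P(~v) asserts only ~O(v), not O(~v)), so it does not yield O(t).
No other premise forces O(t). An ideal world satisfying every premise can still have ~t true, so F(~t) is not derivable.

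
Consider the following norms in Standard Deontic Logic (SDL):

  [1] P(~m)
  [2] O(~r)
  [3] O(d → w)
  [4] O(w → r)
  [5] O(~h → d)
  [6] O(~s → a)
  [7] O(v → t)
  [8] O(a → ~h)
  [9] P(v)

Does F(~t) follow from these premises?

Premise 7 is O(v → t), but O(v) is not derivable from the premises (the permission P(v) asserts only ~O(~v), not O(v)), so it does not yield O(t).
No other premise forces O(t). An ideal world satisfying every premise can still have ~t true, so F(~t) is not derivable.

No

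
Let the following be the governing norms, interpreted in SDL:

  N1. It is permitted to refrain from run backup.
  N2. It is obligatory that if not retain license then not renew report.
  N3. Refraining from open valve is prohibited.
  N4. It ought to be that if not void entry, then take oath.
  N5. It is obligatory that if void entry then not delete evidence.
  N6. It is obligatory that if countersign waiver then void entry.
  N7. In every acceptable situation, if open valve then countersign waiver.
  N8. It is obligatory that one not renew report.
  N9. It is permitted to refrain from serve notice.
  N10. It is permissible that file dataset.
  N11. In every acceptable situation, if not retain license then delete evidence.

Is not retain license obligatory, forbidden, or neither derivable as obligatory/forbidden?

Forbidden

F(¬open_valve) at premise 3 means O(open_valve).
Applying K to premise 7 (O(open_valve → countersign_waiver)) and O(open_valve) yields O(countersign_waiver).
With premise 6, O(countersign_waiver → void_entry), the K-axiom yields O(void_entry).
From O(void_entry) and premise 5, O(void_entry → ¬delete_evidence), we obtain O(¬delete_evidence).
Premise 11 is O(¬retain_license → delete_evidence); contrapositively O(¬delete_evidence → retain_license). Since O(¬delete_evidence) holds, K gives O(retain_license).
Premises 1, 2, 4, 8, 9, 10 do not contribute to this derivation.
Thus O(retain_license), which is F(¬retain_license): ¬retain_license is forbidden.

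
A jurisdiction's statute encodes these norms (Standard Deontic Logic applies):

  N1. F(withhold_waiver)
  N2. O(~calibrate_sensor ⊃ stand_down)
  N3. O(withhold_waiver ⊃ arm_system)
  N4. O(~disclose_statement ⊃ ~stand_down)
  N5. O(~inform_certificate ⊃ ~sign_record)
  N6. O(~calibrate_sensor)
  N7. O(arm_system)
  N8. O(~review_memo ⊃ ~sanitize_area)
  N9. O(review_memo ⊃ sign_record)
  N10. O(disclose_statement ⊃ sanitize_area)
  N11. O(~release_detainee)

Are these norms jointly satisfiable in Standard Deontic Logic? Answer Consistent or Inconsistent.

Premise 3 is O(withhold_waiver ⊃ arm_system); even if O(arm_system) held, inferring O(withhold_waiver) would be affirming the consequent — invalid.
So O(withhold_waiver) is not derivable, and the apparent clash with O(~withhold_waiver) does not arise.
A world satisfying every obligation exists (e.g. arm_system=true, calibrate_sensor=false, disclose_statement=true, inform_certificate=true, release_detainee=false, review_memo=true, sanitize_area=true, sign_record=true, stand_down=true, withhold_waiver=false); no atom is both obligatory and forbidden, so the set is consistent.

Consistent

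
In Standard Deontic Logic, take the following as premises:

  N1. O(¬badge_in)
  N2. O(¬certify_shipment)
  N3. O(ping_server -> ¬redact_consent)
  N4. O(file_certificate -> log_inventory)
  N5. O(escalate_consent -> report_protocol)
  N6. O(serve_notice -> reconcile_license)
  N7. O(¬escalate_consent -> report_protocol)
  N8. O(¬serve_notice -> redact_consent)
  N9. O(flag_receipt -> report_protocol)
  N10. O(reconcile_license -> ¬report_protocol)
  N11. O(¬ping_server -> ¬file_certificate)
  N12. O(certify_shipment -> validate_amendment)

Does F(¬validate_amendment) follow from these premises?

No

Premise 12 is O(certify_shipment -> validate_amendment), but O(certify_shipment) is not derivable from the premises, so it does not yield O(validate_amendment).
No other premise forces O(validate_amendment). An ideal world satisfying every premise can still have ¬validate_amendment true, so F(¬validate_amendment) is not derivable.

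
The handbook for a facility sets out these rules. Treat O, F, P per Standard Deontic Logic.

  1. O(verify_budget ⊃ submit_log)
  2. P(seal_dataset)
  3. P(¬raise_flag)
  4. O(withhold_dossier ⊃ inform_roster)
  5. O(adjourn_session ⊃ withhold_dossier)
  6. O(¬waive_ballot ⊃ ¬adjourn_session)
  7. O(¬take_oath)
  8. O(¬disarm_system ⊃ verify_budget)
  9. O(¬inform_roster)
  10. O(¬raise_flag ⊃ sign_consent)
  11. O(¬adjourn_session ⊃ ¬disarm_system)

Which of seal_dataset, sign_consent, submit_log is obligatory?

From premise 9 we have O(¬inform_roster).
The contrapositive of premise 4 (O(withhold_dossier ⊃ inform_roster)) is O(¬inform_roster ⊃ ¬withhold_dossier), and O(¬inform_roster) is already established, so O(¬withhold_dossier).
The contrapositive of premise 5 (O(adjourn_session ⊃ withhold_dossier)) is O(¬withhold_dossier ⊃ ¬adjourn_session), and O(¬withhold_dossier) is already established, so O(¬adjourn_session).
From O(¬adjourn_session) and premise 11, O(¬adjourn_session ⊃ ¬disarm_system), we obtain O(¬disarm_system).
From O(¬disarm_system) and premise 8, O(¬disarm_system ⊃ verify_budget), we obtain O(verify_budget).
With premise 1, O(verify_budget ⊃ submit_log), the K-axiom yields O(submit_log).
So O(submit_log) holds — submit_log is obligatory. None of the other listed options is made obligatory by any chain of premises.

submit_log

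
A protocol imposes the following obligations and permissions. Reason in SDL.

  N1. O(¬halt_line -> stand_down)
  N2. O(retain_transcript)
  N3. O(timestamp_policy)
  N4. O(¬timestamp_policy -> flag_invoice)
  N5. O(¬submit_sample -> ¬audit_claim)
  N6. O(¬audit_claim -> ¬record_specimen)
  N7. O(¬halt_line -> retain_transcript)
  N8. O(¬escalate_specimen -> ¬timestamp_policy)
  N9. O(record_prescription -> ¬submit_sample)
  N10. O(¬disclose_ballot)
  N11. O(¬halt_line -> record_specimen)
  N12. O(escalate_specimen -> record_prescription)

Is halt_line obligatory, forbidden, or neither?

Obligatory

From premise 3 we have O(timestamp_policy).
The contrapositive of premise 8 (O(¬escalate_specimen -> ¬timestamp_policy)) is O(timestamp_policy -> escalate_specimen), and O(timestamp_policy) is already established, so O(escalate_specimen).
Applying K to premise 12 (O(escalate_specimen -> record_prescription)) and O(escalate_specimen) yields O(record_prescription).
Applying K to premise 9 (O(record_prescription -> ¬submit_sample)) and O(record_prescription) yields O(¬submit_sample).
From O(¬submit_sample) and premise 5, O(¬submit_sample -> ¬audit_claim), we obtain O(¬audit_claim).
Premise 6 is O(¬audit_claim -> ¬record_specimen); since O(¬audit_claim), deontic closure gives O(¬record_specimen).
Premise 11 is O(¬halt_line -> record_specimen); contrapositively O(¬record_specimen -> halt_line). Since O(¬record_specimen) holds, K gives O(halt_line).
Premises 1, 2, 4, 7, 10 do not contribute to this derivation.
Hence halt_line is obligatory.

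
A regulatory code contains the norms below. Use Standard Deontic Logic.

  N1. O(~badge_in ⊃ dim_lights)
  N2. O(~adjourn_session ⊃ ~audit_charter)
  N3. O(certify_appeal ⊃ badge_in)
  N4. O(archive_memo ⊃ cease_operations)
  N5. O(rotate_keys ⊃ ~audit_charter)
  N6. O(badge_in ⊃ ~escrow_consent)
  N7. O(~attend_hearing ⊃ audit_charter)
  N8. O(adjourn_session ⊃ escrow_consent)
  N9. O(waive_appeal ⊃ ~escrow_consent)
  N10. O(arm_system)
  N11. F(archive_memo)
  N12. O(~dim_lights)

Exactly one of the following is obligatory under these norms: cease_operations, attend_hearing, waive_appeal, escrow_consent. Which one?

From premise 12 we have O(~dim_lights).
Premise 1 is O(~badge_in ⊃ dim_lights); contrapositively O(~dim_lights ⊃ badge_in). Since O(~dim_lights) holds, K gives O(badge_in).
From O(badge_in) and premise 6, O(badge_in ⊃ ~escrow_consent), we obtain O(~escrow_consent).
Premise 8 is O(adjourn_session ⊃ escrow_consent); contrapositively O(~escrow_consent ⊃ ~adjourn_session). Since O(~escrow_consent) holds, K gives O(~adjourn_session).
Applying K to premise 2 (O(~adjourn_session ⊃ ~audit_charter)) and O(~adjourn_session) yields O(~audit_charter).
The contrapositive of premise 7 (O(~attend_hearing ⊃ audit_charter)) is O(~audit_charter ⊃ attend_hearing), and O(~audit_charter) is already established, so O(attend_hearing).
So O(attend_hearing) holds — attend_hearing is obligatory. None of the other listed options is made obligatory by any chain of premises.

attend_hearing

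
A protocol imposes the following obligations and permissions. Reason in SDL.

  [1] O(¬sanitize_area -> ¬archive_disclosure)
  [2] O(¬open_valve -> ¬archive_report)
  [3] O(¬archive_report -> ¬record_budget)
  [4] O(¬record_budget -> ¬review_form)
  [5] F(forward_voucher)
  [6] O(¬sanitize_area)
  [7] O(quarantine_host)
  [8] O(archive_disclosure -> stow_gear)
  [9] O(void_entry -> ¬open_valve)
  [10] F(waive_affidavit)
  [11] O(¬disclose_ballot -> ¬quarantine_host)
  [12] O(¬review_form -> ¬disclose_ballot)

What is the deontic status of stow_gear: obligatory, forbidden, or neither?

Premise 8 is O(archive_disclosure -> stow_gear), but O(archive_disclosure) is not derivable from the premises, so it does not yield O(stow_gear).
No premise or chain of K-axiom applications forces O(stow_gear), and none forces O(¬stow_gear). So stow_gear is neither obligatory nor forbidden under these norms.

Neither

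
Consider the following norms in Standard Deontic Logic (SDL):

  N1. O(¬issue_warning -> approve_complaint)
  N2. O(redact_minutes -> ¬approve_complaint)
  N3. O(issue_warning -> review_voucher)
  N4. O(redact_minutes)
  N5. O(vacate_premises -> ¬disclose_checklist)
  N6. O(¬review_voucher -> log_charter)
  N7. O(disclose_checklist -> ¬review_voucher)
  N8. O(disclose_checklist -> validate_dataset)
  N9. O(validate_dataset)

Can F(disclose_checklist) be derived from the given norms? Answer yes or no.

Yes

Premise 4 states O(redact_minutes) outright.
From O(redact_minutes) and premise 2, O(redact_minutes -> ¬approve_complaint), we obtain O(¬approve_complaint).
Premise 1 is O(¬issue_warning -> approve_complaint); contrapositively O(¬approve_complaint -> issue_warning). Since O(¬approve_complaint) holds, K gives O(issue_warning).
Applying K to premise 3 (O(issue_warning -> review_voucher)) and O(issue_warning) yields O(review_voucher).
The contrapositive of premise 7 (O(disclose_checklist -> ¬review_voucher)) is O(review_voucher -> ¬disclose_checklist), and O(review_voucher) is already established, so O(¬disclose_checklist).
Premises 5, 6, 8, 9 do not contribute to this derivation.
So O(¬disclose_checklist) holds, i.e. F(disclose_checklist). The claim follows.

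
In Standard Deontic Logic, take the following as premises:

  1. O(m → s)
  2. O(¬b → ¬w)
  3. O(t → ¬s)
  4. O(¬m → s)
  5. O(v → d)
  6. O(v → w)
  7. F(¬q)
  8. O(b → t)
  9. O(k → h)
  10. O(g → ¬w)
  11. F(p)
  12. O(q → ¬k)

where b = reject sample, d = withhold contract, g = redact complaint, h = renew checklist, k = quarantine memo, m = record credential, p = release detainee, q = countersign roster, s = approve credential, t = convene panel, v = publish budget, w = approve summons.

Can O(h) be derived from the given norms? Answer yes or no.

No

Premise 9 is O(k → h), but O(k) is not derivable from the premises, so it does not yield O(h).
No other premise forces O(h). An ideal world satisfying every premise can still have h false, so O(h) is not derivable.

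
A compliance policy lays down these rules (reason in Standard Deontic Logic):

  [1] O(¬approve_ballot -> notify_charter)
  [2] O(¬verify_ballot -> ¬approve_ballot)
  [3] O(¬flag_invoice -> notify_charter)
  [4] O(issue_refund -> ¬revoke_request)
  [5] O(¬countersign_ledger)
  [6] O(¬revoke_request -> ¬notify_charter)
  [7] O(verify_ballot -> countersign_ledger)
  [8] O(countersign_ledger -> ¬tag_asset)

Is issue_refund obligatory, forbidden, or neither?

Forbidden

Premise 5 gives O(¬countersign_ledger).
Premise 7 is O(verify_ballot -> countersign_ledger); contrapositively O(¬countersign_ledger -> ¬verify_ballot). Since O(¬countersign_ledger) holds, K gives O(¬verify_ballot).
Premise 2 is O(¬verify_ballot -> ¬approve_ballot); since O(¬verify_ballot), deontic closure gives O(¬approve_ballot).
Premise 1 is O(¬approve_ballot -> notify_charter); since O(¬approve_ballot), deontic closure gives O(notify_charter).
The contrapositive of premise 6 (O(¬revoke_request -> ¬notify_charter)) is O(notify_charter -> revoke_request), and O(notify_charter) is already established, so O(revoke_request).
Premise 4, O(issue_refund -> ¬revoke_request), contraposes to O(revoke_request -> ¬issue_refund); with O(revoke_request) we get O(¬issue_refund).
Premises 3, 8 do not contribute to this derivation.
Thus O(¬issue_refund), which is F(issue_refund): issue_refund is forbidden.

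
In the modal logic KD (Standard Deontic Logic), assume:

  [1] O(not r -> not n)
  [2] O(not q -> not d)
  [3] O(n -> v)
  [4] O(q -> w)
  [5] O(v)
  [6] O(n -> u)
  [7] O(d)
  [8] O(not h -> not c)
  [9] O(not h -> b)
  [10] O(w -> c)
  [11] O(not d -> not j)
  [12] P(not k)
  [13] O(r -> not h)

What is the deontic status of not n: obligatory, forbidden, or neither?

Obligatory

Premise 7 states O(d) outright.
Premise 2, O(not q -> not d), contraposes to O(d -> q); with O(d) we get O(q).
Premise 4 is O(q -> w); since O(q), deontic closure gives O(w).
Applying K to premise 10 (O(w -> c)) and O(w) yields O(c).
The contrapositive of premise 8 (O(not h -> not c)) is O(c -> h), and O(c) is already established, so O(h).
The contrapositive of premise 13 (O(r -> not h)) is O(h -> not r), and O(h) is already established, so O(not r).
With premise 1, O(not r -> not n), the K-axiom yields O(not n).
Premises 3, 5, 6, 9, 11, 12 do not contribute to this derivation.
Hence not n is obligatory.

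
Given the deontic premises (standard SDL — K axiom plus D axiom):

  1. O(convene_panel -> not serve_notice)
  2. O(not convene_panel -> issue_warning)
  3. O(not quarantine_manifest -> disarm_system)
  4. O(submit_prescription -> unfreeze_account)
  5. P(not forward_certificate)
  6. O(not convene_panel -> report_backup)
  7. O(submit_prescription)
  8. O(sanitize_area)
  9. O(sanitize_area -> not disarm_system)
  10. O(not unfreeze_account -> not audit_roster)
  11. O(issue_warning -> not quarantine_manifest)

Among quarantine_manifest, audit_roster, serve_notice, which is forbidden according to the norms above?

serve_notice

From premise 8 we have O(sanitize_area).
With premise 9, O(sanitize_area -> not disarm_system), the K-axiom yields O(not disarm_system).
Premise 3 is O(not quarantine_manifest -> disarm_system); contrapositively O(not disarm_system -> quarantine_manifest). Since O(not disarm_system) holds, K gives O(quarantine_manifest).
Premise 11 is O(issue_warning -> not quarantine_manifest); contrapositively O(quarantine_manifest -> not issue_warning). Since O(quarantine_manifest) holds, K gives O(not issue_warning).
Premise 2, O(not convene_panel -> issue_warning), contraposes to O(not issue_warning -> convene_panel); with O(not issue_warning) we get O(convene_panel).
Applying K to premise 1 (O(convene_panel -> not serve_notice)) and O(convene_panel) yields O(not serve_notice).
So O(not serve_notice) holds, i.e. serve_notice is forbidden. None of the other listed options is forbidden under the premises.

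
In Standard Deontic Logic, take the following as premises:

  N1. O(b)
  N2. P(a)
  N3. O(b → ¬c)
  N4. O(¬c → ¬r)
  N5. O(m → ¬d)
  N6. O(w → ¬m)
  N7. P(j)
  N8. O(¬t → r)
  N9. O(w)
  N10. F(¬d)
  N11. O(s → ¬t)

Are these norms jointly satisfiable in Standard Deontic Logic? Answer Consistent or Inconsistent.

Consistent

Premise 5 is O(m → ¬d), but O(m) is not derivable from the premises, so it does not yield O(¬d).
So O(¬d) is not derivable, and the apparent clash with O(d) does not arise.
A world satisfying every obligation exists (e.g. a=false, b=true, c=false, d=true, j=false, m=false, r=false, s=false, t=true, w=true); no atom is both obligatory and forbidden, so the set is consistent.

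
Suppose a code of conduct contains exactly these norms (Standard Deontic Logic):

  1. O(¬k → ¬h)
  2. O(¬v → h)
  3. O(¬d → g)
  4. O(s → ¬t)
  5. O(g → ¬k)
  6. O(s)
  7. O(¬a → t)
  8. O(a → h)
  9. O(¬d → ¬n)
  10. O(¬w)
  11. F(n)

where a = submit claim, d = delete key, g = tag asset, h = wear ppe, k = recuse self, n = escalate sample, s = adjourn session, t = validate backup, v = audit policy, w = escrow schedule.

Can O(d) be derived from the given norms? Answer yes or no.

Premise 6 gives O(s).
With premise 4, O(s → ¬t), the K-axiom yields O(¬t).
Premise 7 is O(¬a → t); contrapositively O(¬t → a). Since O(¬t) holds, K gives O(a).
Applying K to premise 8 (O(a → h)) and O(a) yields O(h).
Premise 1 is O(¬k → ¬h); contrapositively O(h → k). Since O(h) holds, K gives O(k).
The contrapositive of premise 5 (O(g → ¬k)) is O(k → ¬g), and O(k) is already established, so O(¬g).
Premise 3 is O(¬d → g); contrapositively O(¬g → d). Since O(¬g) holds, K gives O(d).
Premises 2, 9, 10, 11 do not contribute to this derivation.
So O(d) follows.

Yes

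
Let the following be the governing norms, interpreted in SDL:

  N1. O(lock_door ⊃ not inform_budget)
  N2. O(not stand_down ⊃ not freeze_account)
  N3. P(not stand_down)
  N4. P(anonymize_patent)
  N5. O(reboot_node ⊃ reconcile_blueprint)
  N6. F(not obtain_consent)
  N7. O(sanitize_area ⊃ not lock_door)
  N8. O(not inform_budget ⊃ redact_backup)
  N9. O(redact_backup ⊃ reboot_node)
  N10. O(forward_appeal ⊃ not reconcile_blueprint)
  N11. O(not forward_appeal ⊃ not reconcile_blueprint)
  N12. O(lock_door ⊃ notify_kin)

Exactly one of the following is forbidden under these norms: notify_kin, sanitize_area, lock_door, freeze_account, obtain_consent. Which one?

Premises 11 and 10 are O(not forward_appeal ⊃ not reconcile_blueprint) and O(forward_appeal ⊃ not reconcile_blueprint); every ideal world satisfies not forward_appeal or forward_appeal, so in either case not reconcile_blueprint holds — hence O(not reconcile_blueprint).
The contrapositive of premise 5 (O(reboot_node ⊃ reconcile_blueprint)) is O(not reconcile_blueprint ⊃ not reboot_node), and O(not reconcile_blueprint) is already established, so O(not reboot_node).
The contrapositive of premise 9 (O(redact_backup ⊃ reboot_node)) is O(not reboot_node ⊃ not redact_backup), and O(not reboot_node) is already established, so O(not redact_backup).
Premise 8 is O(not inform_budget ⊃ redact_backup); contrapositively O(not redact_backup ⊃ inform_budget). Since O(not redact_backup) holds, K gives O(inform_budget).
Premise 1, O(lock_door ⊃ not inform_budget), contraposes to O(inform_budget ⊃ not lock_door); with O(inform_budget) we get O(not lock_door).
So O(not lock_door) holds, i.e. lock_door is forbidden. None of the other listed options is forbidden under the premises.

lock_door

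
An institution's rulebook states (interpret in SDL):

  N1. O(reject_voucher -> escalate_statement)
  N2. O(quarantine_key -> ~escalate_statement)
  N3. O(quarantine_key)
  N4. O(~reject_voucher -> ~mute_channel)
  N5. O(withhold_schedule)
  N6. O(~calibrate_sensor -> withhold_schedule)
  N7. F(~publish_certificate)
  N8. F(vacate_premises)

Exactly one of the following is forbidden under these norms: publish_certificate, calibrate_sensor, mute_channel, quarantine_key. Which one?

mute_channel

From premise 3 we have O(quarantine_key).
With premise 2, O(quarantine_key -> ~escalate_statement), the K-axiom yields O(~escalate_statement).
The contrapositive of premise 1 (O(reject_voucher -> escalate_statement)) is O(~escalate_statement -> ~reject_voucher), and O(~escalate_statement) is already established, so O(~reject_voucher).
Applying K to premise 4 (O(~reject_voucher -> ~mute_channel)) and O(~reject_voucher) yields O(~mute_channel).
So O(~mute_channel) holds, i.e. mute_channel is forbidden. None of the other listed options is forbidden under the premises.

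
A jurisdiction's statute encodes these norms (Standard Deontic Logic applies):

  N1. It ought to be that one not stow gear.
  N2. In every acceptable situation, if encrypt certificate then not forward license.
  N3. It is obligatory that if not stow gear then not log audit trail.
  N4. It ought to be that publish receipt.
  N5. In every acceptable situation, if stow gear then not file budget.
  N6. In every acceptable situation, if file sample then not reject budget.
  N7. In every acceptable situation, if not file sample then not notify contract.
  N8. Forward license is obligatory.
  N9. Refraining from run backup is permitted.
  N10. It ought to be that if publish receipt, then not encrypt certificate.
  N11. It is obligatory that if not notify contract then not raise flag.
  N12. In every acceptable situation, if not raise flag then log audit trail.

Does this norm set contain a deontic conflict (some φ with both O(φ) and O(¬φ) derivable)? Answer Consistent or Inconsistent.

Consistent

Premise 2 is O(encrypt_certificate → ¬forward_license), but O(encrypt_certificate) is not derivable from the premises, so it does not yield O(¬forward_license).
So O(¬forward_license) is not derivable, and the apparent clash with O(forward_license) does not arise.
A world satisfying every obligation exists (e.g. encrypt_certificate=false, file_budget=false, file_sample=true, forward_license=true, log_audit_trail=false, notify_contract=true, publish_receipt=true, raise_flag=true, reject_budget=false, run_backup=false, stow_gear=false); no atom is both obligatory and forbidden, so the set is consistent.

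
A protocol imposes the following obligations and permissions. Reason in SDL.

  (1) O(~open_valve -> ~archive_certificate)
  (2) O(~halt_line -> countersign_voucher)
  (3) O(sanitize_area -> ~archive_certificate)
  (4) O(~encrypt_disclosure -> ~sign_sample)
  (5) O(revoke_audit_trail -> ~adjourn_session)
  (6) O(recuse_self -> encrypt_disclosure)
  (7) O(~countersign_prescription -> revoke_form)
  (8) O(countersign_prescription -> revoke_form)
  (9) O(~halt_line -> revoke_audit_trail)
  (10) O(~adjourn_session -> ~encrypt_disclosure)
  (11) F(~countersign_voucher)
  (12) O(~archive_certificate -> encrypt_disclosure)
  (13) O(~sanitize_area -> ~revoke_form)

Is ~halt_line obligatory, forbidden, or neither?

Forbidden

Premises 7 and 8 cover both cases: O(~countersign_prescription -> revoke_form) and O(countersign_prescription -> revoke_form). Since ~countersign_prescription ∨ countersign_prescription is a tautology, O(revoke_form) follows.
The contrapositive of premise 13 (O(~sanitize_area -> ~revoke_form)) is O(revoke_form -> sanitize_area), and O(revoke_form) is already established, so O(sanitize_area).
From O(sanitize_area) and premise 3, O(sanitize_area -> ~archive_certificate), we obtain O(~archive_certificate).
Premise 12 is O(~archive_certificate -> encrypt_disclosure); since O(~archive_certificate), deontic closure gives O(encrypt_disclosure).
The contrapositive of premise 10 (O(~adjourn_session -> ~encrypt_disclosure)) is O(encrypt_disclosure -> adjourn_session), and O(encrypt_disclosure) is already established, so O(adjourn_session).
Premise 5, O(revoke_audit_trail -> ~adjourn_session), contraposes to O(adjourn_session -> ~revoke_audit_trail); with O(adjourn_session) we get O(~revoke_audit_trail).
Premise 9, O(~halt_line -> revoke_audit_trail), contraposes to O(~revoke_audit_trail -> halt_line); with O(~revoke_audit_trail) we get O(halt_line).
Premises 1, 2, 4, 6, 11 do not contribute to this derivation.
Thus O(halt_line), which is F(~halt_line): ~halt_line is forbidden.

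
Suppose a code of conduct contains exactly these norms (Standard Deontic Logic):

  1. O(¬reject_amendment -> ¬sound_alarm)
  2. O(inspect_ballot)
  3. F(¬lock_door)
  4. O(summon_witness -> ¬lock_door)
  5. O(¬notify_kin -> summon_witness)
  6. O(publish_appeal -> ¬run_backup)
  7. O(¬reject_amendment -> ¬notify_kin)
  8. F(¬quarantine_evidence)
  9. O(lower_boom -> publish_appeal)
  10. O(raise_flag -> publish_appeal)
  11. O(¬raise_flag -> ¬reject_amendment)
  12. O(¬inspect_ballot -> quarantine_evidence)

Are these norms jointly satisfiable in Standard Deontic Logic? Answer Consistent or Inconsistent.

Consistent

Premise 12 is O(¬inspect_ballot -> quarantine_evidence); even if O(quarantine_evidence) held, inferring O(¬inspect_ballot) would be affirming the consequent — invalid.
So O(¬inspect_ballot) is not derivable, and the apparent clash with O(inspect_ballot) does not arise.
A world satisfying every obligation exists (e.g. inspect_ballot=true, lock_door=true, lower_boom=false, notify_kin=true, publish_appeal=true, quarantine_evidence=true, raise_flag=true, reject_amendment=true, run_backup=false, sound_alarm=false, summon_witness=false); no atom is both obligatory and forbidden, so the set is consistent.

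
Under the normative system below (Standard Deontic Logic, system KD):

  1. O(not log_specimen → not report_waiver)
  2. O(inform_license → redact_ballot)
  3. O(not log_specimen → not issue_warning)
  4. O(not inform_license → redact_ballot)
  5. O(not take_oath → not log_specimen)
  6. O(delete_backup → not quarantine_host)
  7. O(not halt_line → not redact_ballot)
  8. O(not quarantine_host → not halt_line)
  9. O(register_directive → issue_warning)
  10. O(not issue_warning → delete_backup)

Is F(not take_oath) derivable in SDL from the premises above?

Yes

By case analysis on not inform_license: premise 4 gives O(not inform_license → redact_ballot) and premise 2 gives O(inform_license → redact_ballot), so O(redact_ballot) either way.
Premise 7, O(not halt_line → not redact_ballot), contraposes to O(redact_ballot → halt_line); with O(redact_ballot) we get O(halt_line).
Premise 8, O(not quarantine_host → not halt_line), contraposes to O(halt_line → quarantine_host); with O(halt_line) we get O(quarantine_host).
Premise 6 is O(delete_backup → not quarantine_host); contrapositively O(quarantine_host → not delete_backup). Since O(quarantine_host) holds, K gives O(not delete_backup).
The contrapositive of premise 10 (O(not issue_warning → delete_backup)) is O(not delete_backup → issue_warning), and O(not delete_backup) is already established, so O(issue_warning).
Premise 3, O(not log_specimen → not issue_warning), contraposes to O(issue_warning → log_specimen); with O(issue_warning) we get O(log_specimen).
Premise 5 is O(not take_oath → not log_specimen); contrapositively O(log_specimen → take_oath). Since O(log_specimen) holds, K gives O(take_oath).
Premises 1, 9 do not contribute to this derivation.
So O(take_oath) holds, i.e. F(not take_oath). The claim follows.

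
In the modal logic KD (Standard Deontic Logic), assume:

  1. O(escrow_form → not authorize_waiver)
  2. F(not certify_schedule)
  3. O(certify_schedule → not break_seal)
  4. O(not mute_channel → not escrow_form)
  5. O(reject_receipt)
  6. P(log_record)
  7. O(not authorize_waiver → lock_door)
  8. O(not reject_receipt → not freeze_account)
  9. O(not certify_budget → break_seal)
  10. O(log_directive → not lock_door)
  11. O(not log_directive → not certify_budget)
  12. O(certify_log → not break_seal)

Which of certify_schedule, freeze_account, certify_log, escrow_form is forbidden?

Premise 2, F(not certify_schedule), is equivalent to O(certify_schedule).
Premise 3 is O(certify_schedule → not break_seal); since O(certify_schedule), deontic closure gives O(not break_seal).
The contrapositive of premise 9 (O(not certify_budget → break_seal)) is O(not break_seal → certify_budget), and O(not break_seal) is already established, so O(certify_budget).
Premise 11, O(not log_directive → not certify_budget), contraposes to O(certify_budget → log_directive); with O(certify_budget) we get O(log_directive).
Applying K to premise 10 (O(log_directive → not lock_door)) and O(log_directive) yields O(not lock_door).
Premise 7 is O(not authorize_waiver → lock_door); contrapositively O(not lock_door → authorize_waiver). Since O(not lock_door) holds, K gives O(authorize_waiver).
The contrapositive of premise 1 (O(escrow_form → not authorize_waiver)) is O(authorize_waiver → not escrow_form), and O(authorize_waiver) is already established, so O(not escrow_form).
So O(not escrow_form) holds, i.e. escrow_form is forbidden. None of the other listed options is forbidden under the premises.

escrow_form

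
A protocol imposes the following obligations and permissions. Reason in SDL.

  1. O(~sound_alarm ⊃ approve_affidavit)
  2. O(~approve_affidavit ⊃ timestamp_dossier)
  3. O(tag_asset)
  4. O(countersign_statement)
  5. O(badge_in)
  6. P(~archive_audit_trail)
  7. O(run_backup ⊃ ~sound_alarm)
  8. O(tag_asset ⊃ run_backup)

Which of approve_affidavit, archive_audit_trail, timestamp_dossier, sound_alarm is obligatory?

approve_affidavit

From premise 3 we have O(tag_asset).
From O(tag_asset) and premise 8, O(tag_asset ⊃ run_backup), we obtain O(run_backup).
With premise 7, O(run_backup ⊃ ~sound_alarm), the K-axiom yields O(~sound_alarm).
With premise 1, O(~sound_alarm ⊃ approve_affidavit), the K-axiom yields O(approve_affidavit).
So O(approve_affidavit) holds — approve_affidavit is obligatory. None of the other listed options is made obligatory by any chain of premises.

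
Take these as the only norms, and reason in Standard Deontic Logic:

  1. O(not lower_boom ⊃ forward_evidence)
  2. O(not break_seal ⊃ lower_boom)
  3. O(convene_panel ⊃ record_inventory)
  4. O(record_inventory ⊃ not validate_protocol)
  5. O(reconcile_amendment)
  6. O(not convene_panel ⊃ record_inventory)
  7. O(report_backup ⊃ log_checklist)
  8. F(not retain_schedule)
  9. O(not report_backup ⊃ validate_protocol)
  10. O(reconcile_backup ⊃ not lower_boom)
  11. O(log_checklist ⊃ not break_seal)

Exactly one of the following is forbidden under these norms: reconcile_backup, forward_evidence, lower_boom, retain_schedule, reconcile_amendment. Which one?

reconcile_backup

Premises 6 and 3 cover both cases: O(not convene_panel ⊃ record_inventory) and O(convene_panel ⊃ record_inventory). Since not convene_panel ∨ convene_panel is a tautology, O(record_inventory) follows.
Applying K to premise 4 (O(record_inventory ⊃ not validate_protocol)) and O(record_inventory) yields O(not validate_protocol).
Premise 9, O(not report_backup ⊃ validate_protocol), contraposes to O(not validate_protocol ⊃ report_backup); with O(not validate_protocol) we get O(report_backup).
From O(report_backup) and premise 7, O(report_backup ⊃ log_checklist), we obtain O(log_checklist).
Premise 11 is O(log_checklist ⊃ not break_seal); since O(log_checklist), deontic closure gives O(not break_seal).
Applying K to premise 2 (O(not break_seal ⊃ lower_boom)) and O(not break_seal) yields O(lower_boom).
Premise 10 is O(reconcile_backup ⊃ not lower_boom); contrapositively O(lower_boom ⊃ not reconcile_backup). Since O(lower_boom) holds, K gives O(not reconcile_backup).
So O(not reconcile_backup) holds, i.e. reconcile_backup is forbidden. None of the other listed options is forbidden under the premises.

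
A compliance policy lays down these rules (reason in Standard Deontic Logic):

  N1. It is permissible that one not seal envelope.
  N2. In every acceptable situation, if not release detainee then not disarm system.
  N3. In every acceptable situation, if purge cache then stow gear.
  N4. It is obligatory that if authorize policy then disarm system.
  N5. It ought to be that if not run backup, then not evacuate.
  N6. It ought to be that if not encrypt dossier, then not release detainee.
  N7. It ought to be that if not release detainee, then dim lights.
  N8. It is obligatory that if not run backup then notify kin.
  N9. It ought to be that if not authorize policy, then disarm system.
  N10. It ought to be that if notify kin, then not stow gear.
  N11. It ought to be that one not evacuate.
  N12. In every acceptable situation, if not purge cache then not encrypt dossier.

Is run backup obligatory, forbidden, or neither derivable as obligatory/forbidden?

Premises 4 and 9 cover both cases: O(authorize_policy → disarm_system) and O(¬authorize_policy → disarm_system). Since authorize_policy ∨ ¬authorize_policy is a tautology, O(disarm_system) follows.
Premise 2, O(¬release_detainee → ¬disarm_system), contraposes to O(disarm_system → release_detainee); with O(disarm_system) we get O(release_detainee).
The contrapositive of premise 6 (O(¬encrypt_dossier → ¬release_detainee)) is O(release_detainee → encrypt_dossier), and O(release_detainee) is already established, so O(encrypt_dossier).
The contrapositive of premise 12 (O(¬purge_cache → ¬encrypt_dossier)) is O(encrypt_dossier → purge_cache), and O(encrypt_dossier) is already established, so O(purge_cache).
Applying K to premise 3 (O(purge_cache → stow_gear)) and O(purge_cache) yields O(stow_gear).
Premise 10, O(notify_kin → ¬stow_gear), contraposes to O(stow_gear → ¬notify_kin); with O(stow_gear) we get O(¬notify_kin).
Premise 8 is O(¬run_backup → notify_kin); contrapositively O(¬notify_kin → run_backup). Since O(¬notify_kin) holds, K gives O(run_backup).
Premises 1, 5, 7, 11 do not contribute to this derivation.
Hence run_backup is obligatory.

Obligatory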